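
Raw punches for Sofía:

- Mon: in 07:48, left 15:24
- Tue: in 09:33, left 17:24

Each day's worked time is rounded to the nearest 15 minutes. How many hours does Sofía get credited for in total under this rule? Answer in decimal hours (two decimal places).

15.25 hours

Mon: 07:48–15:24 = 7 h 36 min → rounds to 7 h 30 min
Tue: 09:33–17:24 = 7 h 51 min → rounds to 7 h 45 min
Total credited: 15 h 15 min.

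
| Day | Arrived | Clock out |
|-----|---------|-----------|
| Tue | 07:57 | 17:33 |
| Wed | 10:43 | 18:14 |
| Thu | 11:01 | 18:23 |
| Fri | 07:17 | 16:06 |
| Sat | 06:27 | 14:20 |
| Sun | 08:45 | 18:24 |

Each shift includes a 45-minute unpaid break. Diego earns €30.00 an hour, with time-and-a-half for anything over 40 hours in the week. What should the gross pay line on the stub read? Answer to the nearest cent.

€1485.00

Tue: 07:57–17:33 = 9 h 36 min; less 45 min break → 8 h 51 min
Wed: 10:43–18:14 = 7 h 31 min; less 45 min break → 6 h 46 min
Thu: 11:01–18:23 = 7 h 22 min; less 45 min break → 6 h 37 min
Fri: 07:17–16:06 = 8 h 49 min; less 45 min break → 8 h 4 min
Sat: 06:27–14:20 = 7 h 53 min; less 45 min break → 7 h 8 min
Sun: 08:45–18:24 = 9 h 39 min; less 45 min break → 8 h 54 min
Total worked: 46 h 20 min = 2780 min.
Regular 40 h 0 min = 2400 min at €30.00/h; overtime 6 h 20 min = 380 min at €45.00/h.
Pay = (2400 × €30.00 + 380 × €45.00) ÷ 60 = €1485.00.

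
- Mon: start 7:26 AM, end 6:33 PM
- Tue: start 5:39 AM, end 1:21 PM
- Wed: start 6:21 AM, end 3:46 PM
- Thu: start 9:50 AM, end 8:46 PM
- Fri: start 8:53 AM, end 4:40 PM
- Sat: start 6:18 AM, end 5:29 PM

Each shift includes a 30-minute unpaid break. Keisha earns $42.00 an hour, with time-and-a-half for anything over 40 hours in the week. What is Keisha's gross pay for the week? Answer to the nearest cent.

Mon: 7:26 AM–6:33 PM = 11 h 7 min; less 30 min break → 10 h 37 min
Tue: 5:39 AM–1:21 PM = 7 h 42 min; less 30 min break → 7 h 12 min
Wed: 6:21 AM–3:46 PM = 9 h 25 min; less 30 min break → 8 h 55 min
Thu: 9:50 AM–8:46 PM = 10 h 56 min; less 30 min break → 10 h 26 min
Fri: 8:53 AM–4:40 PM = 7 h 47 min; less 30 min break → 7 h 17 min
Sat: 6:18 AM–5:29 PM = 11 h 11 min; less 30 min break → 10 h 41 min
Total worked: 55 h 8 min = 3308 min.
Regular 40 h 0 min = 2400 min at $42.00/h; overtime 15 h 8 min = 908 min at $63.00/h.
Pay = (2400 × $42.00 + 908 × $63.00) ÷ 60 = $2633.40.

$2633.40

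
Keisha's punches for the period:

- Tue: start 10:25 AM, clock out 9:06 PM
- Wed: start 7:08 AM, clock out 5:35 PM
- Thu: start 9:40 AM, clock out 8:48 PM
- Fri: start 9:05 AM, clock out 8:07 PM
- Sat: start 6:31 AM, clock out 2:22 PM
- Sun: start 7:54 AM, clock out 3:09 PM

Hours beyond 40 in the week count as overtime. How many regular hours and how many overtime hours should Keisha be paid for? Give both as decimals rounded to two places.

Tue: 10:25 AM–9:06 PM = 10 h 41 min
Wed: 7:08 AM–5:35 PM = 10 h 27 min
Thu: 9:40 AM–8:48 PM = 11 h 8 min
Fri: 9:05 AM–8:07 PM = 11 h 2 min
Sat: 6:31 AM–2:22 PM = 7 h 51 min
Sun: 7:54 AM–3:09 PM = 7 h 15 min
Total worked: 58 h 24 min = 58.40 h.
Threshold 40 h → overtime 18 h 24 min, regular 40 h 0 min.

Regular 40.00 hours, overtime 18.40 hours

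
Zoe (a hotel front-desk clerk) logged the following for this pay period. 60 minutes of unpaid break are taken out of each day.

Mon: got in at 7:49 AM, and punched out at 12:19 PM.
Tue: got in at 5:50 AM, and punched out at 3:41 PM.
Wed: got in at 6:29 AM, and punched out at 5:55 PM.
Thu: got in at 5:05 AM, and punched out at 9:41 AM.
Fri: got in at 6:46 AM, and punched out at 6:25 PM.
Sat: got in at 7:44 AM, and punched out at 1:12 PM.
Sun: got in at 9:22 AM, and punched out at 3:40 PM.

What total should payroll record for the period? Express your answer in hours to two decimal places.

46.80 hours

Mon: 7:49 AM–12:19 PM = 4 h 30 min; less 60 min break → 3 h 30 min
Tue: 5:50 AM–3:41 PM = 9 h 51 min; less 60 min break → 8 h 51 min
Wed: 6:29 AM–5:55 PM = 11 h 26 min; less 60 min break → 10 h 26 min
Thu: 5:05 AM–9:41 AM = 4 h 36 min; less 60 min break → 3 h 36 min
Fri: 6:46 AM–6:25 PM = 11 h 39 min; less 60 min break → 10 h 39 min
Sat: 7:44 AM–1:12 PM = 5 h 28 min; less 60 min break → 4 h 28 min
Sun: 9:22 AM–3:40 PM = 6 h 18 min; less 60 min break → 5 h 18 min
Total: 3 h 30 min + 8 h 51 min + 10 h 26 min + 3 h 36 min + 10 h 39 min + 4 h 28 min + 5 h 18 min = 46 h 48 min.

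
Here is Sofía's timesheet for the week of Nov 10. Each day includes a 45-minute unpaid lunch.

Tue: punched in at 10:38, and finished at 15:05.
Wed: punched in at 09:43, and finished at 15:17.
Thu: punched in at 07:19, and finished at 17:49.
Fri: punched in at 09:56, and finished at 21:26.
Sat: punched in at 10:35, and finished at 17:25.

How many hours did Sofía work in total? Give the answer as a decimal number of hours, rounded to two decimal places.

35.10 hours

Tue: 10:38–15:05 = 4 h 27 min; less 45 min break → 3 h 42 min
Wed: 09:43–15:17 = 5 h 34 min; less 45 min break → 4 h 49 min
Thu: 07:19–17:49 = 10 h 30 min; less 45 min break → 9 h 45 min
Fri: 09:56–21:26 = 11 h 30 min; less 45 min break → 10 h 45 min
Sat: 10:35–17:25 = 6 h 50 min; less 45 min break → 6 h 5 min
Total: 3 h 42 min + 4 h 49 min + 9 h 45 min + 10 h 45 min + 6 h 5 min = 35 h 6 min.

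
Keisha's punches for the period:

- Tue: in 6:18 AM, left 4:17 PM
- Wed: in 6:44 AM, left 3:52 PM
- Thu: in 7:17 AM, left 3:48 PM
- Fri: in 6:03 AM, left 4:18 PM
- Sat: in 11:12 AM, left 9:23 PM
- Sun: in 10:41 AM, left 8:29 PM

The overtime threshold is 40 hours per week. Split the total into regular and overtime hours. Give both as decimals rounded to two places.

Tue: 6:18 AM–4:17 PM = 9 h 59 min
Wed: 6:44 AM–3:52 PM = 9 h 8 min
Thu: 7:17 AM–3:48 PM = 8 h 31 min
Fri: 6:03 AM–4:18 PM = 10 h 15 min
Sat: 11:12 AM–9:23 PM = 10 h 11 min
Sun: 10:41 AM–8:29 PM = 9 h 48 min
Total worked: 57 h 52 min = 57.87 h.
Threshold 40 h → overtime 17 h 52 min, regular 40 h 0 min.

Regular 40.00 hours, overtime 17.87 hours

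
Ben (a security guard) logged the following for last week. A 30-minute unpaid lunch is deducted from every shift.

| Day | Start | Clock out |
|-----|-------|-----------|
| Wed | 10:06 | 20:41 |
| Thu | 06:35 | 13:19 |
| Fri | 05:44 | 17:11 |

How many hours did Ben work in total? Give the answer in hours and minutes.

27 h 16 min

Wed: 10:06–20:41 = 10 h 35 min; less 30 min break → 10 h 5 min
Thu: 06:35–13:19 = 6 h 44 min; less 30 min break → 6 h 14 min
Fri: 05:44–17:11 = 11 h 27 min; less 30 min break → 10 h 57 min
Total: 10 h 5 min + 6 h 14 min + 10 h 57 min = 27 h 16 min.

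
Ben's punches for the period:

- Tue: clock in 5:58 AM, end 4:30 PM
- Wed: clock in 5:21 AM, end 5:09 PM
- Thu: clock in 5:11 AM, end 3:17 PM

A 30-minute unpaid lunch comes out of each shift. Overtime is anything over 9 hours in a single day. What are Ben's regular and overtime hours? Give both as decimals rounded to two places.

Regular 27.00 hours, overtime 3.93 hours

Tue: 5:58 AM–4:30 PM = 10 h 32 min; less 30 min break → 10 h 2 min
Wed: 5:21 AM–5:09 PM = 11 h 48 min; less 30 min break → 11 h 18 min
Thu: 5:11 AM–3:17 PM = 10 h 6 min; less 30 min break → 9 h 36 min
Tue reg 9 h 0 min / OT 1 h 2 min; Wed reg 9 h 0 min / OT 2 h 18 min; Thu reg 9 h 0 min / OT 0 h 36 min.
Totals: regular 27 h 0 min, overtime 3 h 56 min.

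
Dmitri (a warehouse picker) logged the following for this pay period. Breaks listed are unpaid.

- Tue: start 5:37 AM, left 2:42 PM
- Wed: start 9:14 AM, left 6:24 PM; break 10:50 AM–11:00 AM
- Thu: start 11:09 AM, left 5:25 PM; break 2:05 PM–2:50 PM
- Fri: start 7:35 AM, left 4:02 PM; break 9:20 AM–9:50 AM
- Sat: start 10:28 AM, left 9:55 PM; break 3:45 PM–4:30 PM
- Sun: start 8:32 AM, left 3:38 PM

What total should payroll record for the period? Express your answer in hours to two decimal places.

49.35 hours

Tue: 5:37 AM–2:42 PM = 9 h 5 min
Wed: 9:14 AM–6:24 PM = 9 h 10 min; less 10 min break → 9 h 0 min
Thu: 11:09 AM–5:25 PM = 6 h 16 min; less 45 min break → 5 h 31 min
Fri: 7:35 AM–4:02 PM = 8 h 27 min; less 30 min break → 7 h 57 min
Sat: 10:28 AM–9:55 PM = 11 h 27 min; less 45 min break → 10 h 42 min
Sun: 8:32 AM–3:38 PM = 7 h 6 min
Total: 9 h 5 min + 9 h 0 min + 5 h 31 min + 7 h 57 min + 10 h 42 min + 7 h 6 min = 49 h 21 min.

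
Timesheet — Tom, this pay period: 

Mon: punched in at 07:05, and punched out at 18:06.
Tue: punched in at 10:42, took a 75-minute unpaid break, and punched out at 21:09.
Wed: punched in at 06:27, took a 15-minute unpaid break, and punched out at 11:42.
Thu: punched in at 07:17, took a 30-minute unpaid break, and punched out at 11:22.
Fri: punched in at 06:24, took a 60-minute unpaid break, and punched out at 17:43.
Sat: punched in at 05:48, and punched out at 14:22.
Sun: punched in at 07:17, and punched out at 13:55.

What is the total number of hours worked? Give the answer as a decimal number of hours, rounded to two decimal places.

Mon: 07:05–18:06 = 11 h 1 min
Tue: 10:42–21:09 = 10 h 27 min; less 75 min break → 9 h 12 min
Wed: 06:27–11:42 = 5 h 15 min; less 15 min break → 5 h 0 min
Thu: 07:17–11:22 = 4 h 5 min; less 30 min break → 3 h 35 min
Fri: 06:24–17:43 = 11 h 19 min; less 60 min break → 10 h 19 min
Sat: 05:48–14:22 = 8 h 34 min
Sun: 07:17–13:55 = 6 h 38 min
Total: 11 h 1 min + 9 h 12 min + 5 h 0 min + 3 h 35 min + 10 h 19 min + 8 h 34 min + 6 h 38 min = 54 h 19 min.

54.32 hours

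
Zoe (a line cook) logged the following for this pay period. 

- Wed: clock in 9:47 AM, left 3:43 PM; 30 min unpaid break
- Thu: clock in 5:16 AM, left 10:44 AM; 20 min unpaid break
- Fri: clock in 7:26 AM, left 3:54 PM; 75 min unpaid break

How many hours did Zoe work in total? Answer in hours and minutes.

Wed: 9:47 AM–3:43 PM = 5 h 56 min; less 30 min break → 5 h 26 min
Thu: 5:16 AM–10:44 AM = 5 h 28 min; less 20 min break → 5 h 8 min
Fri: 7:26 AM–3:54 PM = 8 h 28 min; less 75 min break → 7 h 13 min
Total: 5 h 26 min + 5 h 8 min + 7 h 13 min = 17 h 47 min.

17 h 47 min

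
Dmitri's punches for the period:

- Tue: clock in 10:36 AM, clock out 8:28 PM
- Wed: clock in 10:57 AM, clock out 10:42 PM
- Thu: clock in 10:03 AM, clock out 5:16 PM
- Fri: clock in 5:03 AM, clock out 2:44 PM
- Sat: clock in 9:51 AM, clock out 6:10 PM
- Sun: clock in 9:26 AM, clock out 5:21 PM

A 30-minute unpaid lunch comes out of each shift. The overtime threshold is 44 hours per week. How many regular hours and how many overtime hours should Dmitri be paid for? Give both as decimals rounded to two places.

Tue: 10:36 AM–8:28 PM = 9 h 52 min; less 30 min break → 9 h 22 min
Wed: 10:57 AM–10:42 PM = 11 h 45 min; less 30 min break → 11 h 15 min
Thu: 10:03 AM–5:16 PM = 7 h 13 min; less 30 min break → 6 h 43 min
Fri: 5:03 AM–2:44 PM = 9 h 41 min; less 30 min break → 9 h 11 min
Sat: 9:51 AM–6:10 PM = 8 h 19 min; less 30 min break → 7 h 49 min
Sun: 9:26 AM–5:21 PM = 7 h 55 min; less 30 min break → 7 h 25 min
Total worked: 51 h 45 min = 51.75 h.
Threshold 44 h → overtime 7 h 45 min, regular 44 h 0 min.

Regular 44.00 hours, overtime 7.75 hours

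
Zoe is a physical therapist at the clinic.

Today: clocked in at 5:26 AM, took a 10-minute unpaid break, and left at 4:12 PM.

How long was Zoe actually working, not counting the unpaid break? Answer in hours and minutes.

10 h 36 min

Today: 5:26 AM–4:12 PM = 10 h 46 min; less 10 min break → 10 h 36 min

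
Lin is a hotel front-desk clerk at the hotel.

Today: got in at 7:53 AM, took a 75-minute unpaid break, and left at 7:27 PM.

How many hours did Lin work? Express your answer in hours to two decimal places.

Today: 7:53 AM–7:27 PM = 11 h 34 min; less 75 min break → 10 h 19 min

10.32 hours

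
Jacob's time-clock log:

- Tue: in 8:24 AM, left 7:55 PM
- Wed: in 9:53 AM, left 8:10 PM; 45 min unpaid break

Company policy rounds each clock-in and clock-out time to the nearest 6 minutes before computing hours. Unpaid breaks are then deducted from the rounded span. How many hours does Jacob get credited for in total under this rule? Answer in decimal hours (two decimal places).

Tue: in 8:24 AM→8:24 AM, out 7:55 PM→7:54 PM; 11 h 30 min
Wed: in 9:53 AM→9:54 AM, out 8:10 PM→8:12 PM; 10 h 18 min − 45 min = 9 h 33 min
Total credited: 21 h 3 min.

21.05 hours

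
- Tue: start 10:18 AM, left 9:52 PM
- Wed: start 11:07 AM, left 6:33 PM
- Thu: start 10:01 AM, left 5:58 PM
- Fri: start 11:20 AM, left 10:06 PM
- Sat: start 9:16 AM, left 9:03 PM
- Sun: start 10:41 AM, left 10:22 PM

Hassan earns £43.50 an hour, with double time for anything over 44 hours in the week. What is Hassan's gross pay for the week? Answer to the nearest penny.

£3408.95

Tue: 10:18 AM–9:52 PM = 11 h 34 min
Wed: 11:07 AM–6:33 PM = 7 h 26 min
Thu: 10:01 AM–5:58 PM = 7 h 57 min
Fri: 11:20 AM–10:06 PM = 10 h 46 min
Sat: 9:16 AM–9:03 PM = 11 h 47 min
Sun: 10:41 AM–10:22 PM = 11 h 41 min
Total worked: 61 h 11 min = 3671 min.
Regular 44 h 0 min = 2640 min at £43.50/h; overtime 17 h 11 min = 1031 min at £87.00/h.
Pay = (2640 × £43.50 + 1031 × £87.00) ÷ 60 = £3408.95.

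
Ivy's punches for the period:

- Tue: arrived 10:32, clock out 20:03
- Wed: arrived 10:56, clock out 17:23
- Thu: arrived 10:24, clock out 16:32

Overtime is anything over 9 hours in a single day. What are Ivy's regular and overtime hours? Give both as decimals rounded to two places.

Regular 21.58 hours, overtime 0.52 hours

Tue: 10:32–20:03 = 9 h 31 min
Wed: 10:56–17:23 = 6 h 27 min
Thu: 10:24–16:32 = 6 h 8 min
Tue reg 9 h 0 min / OT 0 h 31 min; Wed reg 6 h 27 min / OT 0 h 0 min; Thu reg 6 h 8 min / OT 0 h 0 min.
Totals: regular 21 h 35 min, overtime 0 h 31 min.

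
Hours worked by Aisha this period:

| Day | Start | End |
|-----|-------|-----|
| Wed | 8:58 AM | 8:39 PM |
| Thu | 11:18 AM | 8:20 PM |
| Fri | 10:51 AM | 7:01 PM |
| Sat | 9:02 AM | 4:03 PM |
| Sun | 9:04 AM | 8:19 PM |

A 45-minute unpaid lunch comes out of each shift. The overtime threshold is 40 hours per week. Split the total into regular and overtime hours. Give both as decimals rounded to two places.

Regular 40.00 hours, overtime 3.40 hours

Wed: 8:58 AM–8:39 PM = 11 h 41 min; less 45 min break → 10 h 56 min
Thu: 11:18 AM–8:20 PM = 9 h 2 min; less 45 min break → 8 h 17 min
Fri: 10:51 AM–7:01 PM = 8 h 10 min; less 45 min break → 7 h 25 min
Sat: 9:02 AM–4:03 PM = 7 h 1 min; less 45 min break → 6 h 16 min
Sun: 9:04 AM–8:19 PM = 11 h 15 min; less 45 min break → 10 h 30 min
Total worked: 43 h 24 min = 43.40 h.
Threshold 40 h → overtime 3 h 24 min, regular 40 h 0 min.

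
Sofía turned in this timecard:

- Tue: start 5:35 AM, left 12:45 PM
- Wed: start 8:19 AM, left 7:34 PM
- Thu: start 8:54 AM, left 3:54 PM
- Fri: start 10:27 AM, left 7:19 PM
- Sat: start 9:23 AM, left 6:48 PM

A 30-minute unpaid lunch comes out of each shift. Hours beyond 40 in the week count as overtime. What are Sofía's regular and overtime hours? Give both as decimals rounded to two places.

Tue: 5:35 AM–12:45 PM = 7 h 10 min; less 30 min break → 6 h 40 min
Wed: 8:19 AM–7:34 PM = 11 h 15 min; less 30 min break → 10 h 45 min
Thu: 8:54 AM–3:54 PM = 7 h 0 min; less 30 min break → 6 h 30 min
Fri: 10:27 AM–7:19 PM = 8 h 52 min; less 30 min break → 8 h 22 min
Sat: 9:23 AM–6:48 PM = 9 h 25 min; less 30 min break → 8 h 55 min
Total worked: 41 h 12 min = 41.20 h.
Threshold 40 h → overtime 1 h 12 min, regular 40 h 0 min.

Regular 40.00 hours, overtime 1.20 hours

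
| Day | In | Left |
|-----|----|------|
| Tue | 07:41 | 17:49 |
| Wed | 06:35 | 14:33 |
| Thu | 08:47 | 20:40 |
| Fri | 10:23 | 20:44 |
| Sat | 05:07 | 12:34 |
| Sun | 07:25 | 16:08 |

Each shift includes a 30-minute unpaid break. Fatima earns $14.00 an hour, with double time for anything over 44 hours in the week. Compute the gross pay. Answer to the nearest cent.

$882.00

Tue: 07:41–17:49 = 10 h 8 min; less 30 min break → 9 h 38 min
Wed: 06:35–14:33 = 7 h 58 min; less 30 min break → 7 h 28 min
Thu: 08:47–20:40 = 11 h 53 min; less 30 min break → 11 h 23 min
Fri: 10:23–20:44 = 10 h 21 min; less 30 min break → 9 h 51 min
Sat: 05:07–12:34 = 7 h 27 min; less 30 min break → 6 h 57 min
Sun: 07:25–16:08 = 8 h 43 min; less 30 min break → 8 h 13 min
Total worked: 53 h 30 min = 3210 min.
Regular 44 h 0 min = 2640 min at $14.00/h; overtime 9 h 30 min = 570 min at $28.00/h.
Pay = (2640 × $14.00 + 570 × $28.00) ÷ 60 = $882.00.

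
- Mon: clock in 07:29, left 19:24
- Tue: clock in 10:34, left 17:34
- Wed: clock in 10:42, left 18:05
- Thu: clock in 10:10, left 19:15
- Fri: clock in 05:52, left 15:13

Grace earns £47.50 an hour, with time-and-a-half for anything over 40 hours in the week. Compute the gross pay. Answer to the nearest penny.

£2237.25

Mon: 07:29–19:24 = 11 h 55 min
Tue: 10:34–17:34 = 7 h 0 min
Wed: 10:42–18:05 = 7 h 23 min
Thu: 10:10–19:15 = 9 h 5 min
Fri: 05:52–15:13 = 9 h 21 min
Total worked: 44 h 44 min = 2684 min.
Regular 40 h 0 min = 2400 min at £47.50/h; overtime 4 h 44 min = 284 min at £71.25/h.
Pay = (2400 × £47.50 + 284 × £71.25) ÷ 60 = £2237.25.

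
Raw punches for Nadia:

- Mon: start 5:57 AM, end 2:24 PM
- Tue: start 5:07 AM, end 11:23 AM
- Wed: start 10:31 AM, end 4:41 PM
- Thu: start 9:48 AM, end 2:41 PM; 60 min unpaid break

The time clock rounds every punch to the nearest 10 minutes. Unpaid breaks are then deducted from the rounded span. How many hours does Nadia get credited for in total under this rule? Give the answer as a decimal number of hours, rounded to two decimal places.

Mon: in 5:57 AM→6:00 AM, out 2:24 PM→2:20 PM; 8 h 20 min
Tue: in 5:07 AM→5:10 AM, out 11:23 AM→11:20 AM; 6 h 10 min
Wed: in 10:31 AM→10:30 AM, out 4:41 PM→4:40 PM; 6 h 10 min
Thu: in 9:48 AM→9:50 AM, out 2:41 PM→2:40 PM; 4 h 50 min − 60 min = 3 h 50 min
Total credited: 24 h 30 min.

24.50 hours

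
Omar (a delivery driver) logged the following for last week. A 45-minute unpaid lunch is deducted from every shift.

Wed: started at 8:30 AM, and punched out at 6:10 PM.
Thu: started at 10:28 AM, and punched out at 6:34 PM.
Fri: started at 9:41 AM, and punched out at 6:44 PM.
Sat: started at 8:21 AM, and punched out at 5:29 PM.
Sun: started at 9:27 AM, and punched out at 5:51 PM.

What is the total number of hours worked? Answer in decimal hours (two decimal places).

Wed: 8:30 AM–6:10 PM = 9 h 40 min; less 45 min break → 8 h 55 min
Thu: 10:28 AM–6:34 PM = 8 h 6 min; less 45 min break → 7 h 21 min
Fri: 9:41 AM–6:44 PM = 9 h 3 min; less 45 min break → 8 h 18 min
Sat: 8:21 AM–5:29 PM = 9 h 8 min; less 45 min break → 8 h 23 min
Sun: 9:27 AM–5:51 PM = 8 h 24 min; less 45 min break → 7 h 39 min
Total: 8 h 55 min + 7 h 21 min + 8 h 18 min + 8 h 23 min + 7 h 39 min = 40 h 36 min.

40.60 hours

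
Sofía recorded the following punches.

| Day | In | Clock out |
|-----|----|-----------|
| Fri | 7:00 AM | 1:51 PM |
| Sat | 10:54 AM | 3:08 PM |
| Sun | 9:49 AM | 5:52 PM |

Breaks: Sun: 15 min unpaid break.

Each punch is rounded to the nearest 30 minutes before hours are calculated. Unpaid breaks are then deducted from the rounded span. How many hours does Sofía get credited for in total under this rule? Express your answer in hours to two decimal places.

Fri: in 7:00 AM→7:00 AM, out 1:51 PM→2:00 PM; 7 h 0 min
Sat: in 10:54 AM→11:00 AM, out 3:08 PM→3:00 PM; 4 h 0 min
Sun: in 9:49 AM→10:00 AM, out 5:52 PM→6:00 PM; 8 h 0 min − 15 min = 7 h 45 min
Total credited: 18 h 45 min.

18.75 hours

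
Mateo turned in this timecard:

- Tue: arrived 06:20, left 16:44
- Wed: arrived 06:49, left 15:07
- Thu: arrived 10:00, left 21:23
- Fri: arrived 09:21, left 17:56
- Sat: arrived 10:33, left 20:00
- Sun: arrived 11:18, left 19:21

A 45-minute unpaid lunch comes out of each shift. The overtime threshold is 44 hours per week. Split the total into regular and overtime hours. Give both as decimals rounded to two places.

Tue: 06:20–16:44 = 10 h 24 min; less 45 min break → 9 h 39 min
Wed: 06:49–15:07 = 8 h 18 min; less 45 min break → 7 h 33 min
Thu: 10:00–21:23 = 11 h 23 min; less 45 min break → 10 h 38 min
Fri: 09:21–17:56 = 8 h 35 min; less 45 min break → 7 h 50 min
Sat: 10:33–20:00 = 9 h 27 min; less 45 min break → 8 h 42 min
Sun: 11:18–19:21 = 8 h 3 min; less 45 min break → 7 h 18 min
Total worked: 51 h 40 min = 51.67 h.
Threshold 44 h → overtime 7 h 40 min, regular 44 h 0 min.

Regular 44.00 hours, overtime 7.67 hours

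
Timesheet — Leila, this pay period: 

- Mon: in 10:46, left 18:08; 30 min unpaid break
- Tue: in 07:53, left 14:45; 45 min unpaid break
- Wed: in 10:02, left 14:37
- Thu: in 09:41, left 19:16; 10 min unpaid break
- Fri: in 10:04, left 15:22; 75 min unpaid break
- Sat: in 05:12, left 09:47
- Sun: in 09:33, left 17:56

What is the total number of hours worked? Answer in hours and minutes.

Mon: 10:46–18:08 = 7 h 22 min; less 30 min break → 6 h 52 min
Tue: 07:53–14:45 = 6 h 52 min; less 45 min break → 6 h 7 min
Wed: 10:02–14:37 = 4 h 35 min
Thu: 09:41–19:16 = 9 h 35 min; less 10 min break → 9 h 25 min
Fri: 10:04–15:22 = 5 h 18 min; less 75 min break → 4 h 3 min
Sat: 05:12–09:47 = 4 h 35 min
Sun: 09:33–17:56 = 8 h 23 min
Total: 6 h 52 min + 6 h 7 min + 4 h 35 min + 9 h 25 min + 4 h 3 min + 4 h 35 min + 8 h 23 min = 44 h 0 min.

44 h 0 min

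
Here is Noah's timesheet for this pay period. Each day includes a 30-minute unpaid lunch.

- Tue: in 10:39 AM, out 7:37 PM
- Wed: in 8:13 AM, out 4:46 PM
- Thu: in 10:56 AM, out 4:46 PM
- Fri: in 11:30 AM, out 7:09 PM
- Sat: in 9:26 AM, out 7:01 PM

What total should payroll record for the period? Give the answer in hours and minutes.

Tue: 10:39 AM–7:37 PM = 8 h 58 min; less 30 min break → 8 h 28 min
Wed: 8:13 AM–4:46 PM = 8 h 33 min; less 30 min break → 8 h 3 min
Thu: 10:56 AM–4:46 PM = 5 h 50 min; less 30 min break → 5 h 20 min
Fri: 11:30 AM–7:09 PM = 7 h 39 min; less 30 min break → 7 h 9 min
Sat: 9:26 AM–7:01 PM = 9 h 35 min; less 30 min break → 9 h 5 min
Total: 8 h 28 min + 8 h 3 min + 5 h 20 min + 7 h 9 min + 9 h 5 min = 38 h 5 min.

38 h 5 min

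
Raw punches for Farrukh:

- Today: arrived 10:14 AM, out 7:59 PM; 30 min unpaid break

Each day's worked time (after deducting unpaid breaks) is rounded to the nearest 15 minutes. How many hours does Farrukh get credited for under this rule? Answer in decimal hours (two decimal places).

9.25 hours

Today: 10:14 AM–7:59 PM = 9 h 45 min − 30 min = 9 h 15 min → rounds to 9 h 15 min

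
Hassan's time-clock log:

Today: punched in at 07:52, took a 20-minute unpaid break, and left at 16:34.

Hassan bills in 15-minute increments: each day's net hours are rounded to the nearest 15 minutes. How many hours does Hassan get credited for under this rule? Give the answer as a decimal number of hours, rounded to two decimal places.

Today: 07:52–16:34 = 8 h 42 min − 20 min = 8 h 22 min → rounds to 8 h 15 min

8.25 hours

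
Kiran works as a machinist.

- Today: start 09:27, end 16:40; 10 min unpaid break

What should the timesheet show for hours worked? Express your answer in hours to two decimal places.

Today: 09:27–16:40 = 7 h 13 min; less 10 min break → 7 h 3 min

7.05 hours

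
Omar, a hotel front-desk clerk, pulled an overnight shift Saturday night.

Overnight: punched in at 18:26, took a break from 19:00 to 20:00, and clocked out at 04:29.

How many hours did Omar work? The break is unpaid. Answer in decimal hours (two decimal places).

Overnight: 18:26 → midnight = 5 h 34 min; midnight → 04:29 = 4 h 29 min; span 10 h 3 min; less 60 min break → 9 h 3 min

9.05 hours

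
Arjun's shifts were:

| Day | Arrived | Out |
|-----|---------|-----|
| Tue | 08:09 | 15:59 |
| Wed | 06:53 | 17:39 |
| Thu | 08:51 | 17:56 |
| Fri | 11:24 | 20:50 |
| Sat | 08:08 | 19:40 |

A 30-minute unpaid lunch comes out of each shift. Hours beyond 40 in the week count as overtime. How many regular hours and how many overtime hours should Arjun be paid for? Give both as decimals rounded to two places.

Regular 40.00 hours, overtime 6.15 hours

Tue: 08:09–15:59 = 7 h 50 min; less 30 min break → 7 h 20 min
Wed: 06:53–17:39 = 10 h 46 min; less 30 min break → 10 h 16 min
Thu: 08:51–17:56 = 9 h 5 min; less 30 min break → 8 h 35 min
Fri: 11:24–20:50 = 9 h 26 min; less 30 min break → 8 h 56 min
Sat: 08:08–19:40 = 11 h 32 min; less 30 min break → 11 h 2 min
Total worked: 46 h 9 min = 46.15 h.
Threshold 40 h → overtime 6 h 9 min, regular 40 h 0 min.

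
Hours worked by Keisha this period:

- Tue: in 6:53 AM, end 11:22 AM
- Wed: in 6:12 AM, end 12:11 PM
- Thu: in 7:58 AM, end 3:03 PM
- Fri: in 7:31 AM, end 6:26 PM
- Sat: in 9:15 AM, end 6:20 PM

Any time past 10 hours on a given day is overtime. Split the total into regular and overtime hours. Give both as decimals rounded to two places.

Regular 36.63 hours, overtime 0.92 hours

Tue: 6:53 AM–11:22 AM = 4 h 29 min
Wed: 6:12 AM–12:11 PM = 5 h 59 min
Thu: 7:58 AM–3:03 PM = 7 h 5 min
Fri: 7:31 AM–6:26 PM = 10 h 55 min
Sat: 9:15 AM–6:20 PM = 9 h 5 min
Tue reg 4 h 29 min / OT 0 h 0 min; Wed reg 5 h 59 min / OT 0 h 0 min; Thu reg 7 h 5 min / OT 0 h 0 min; Fri reg 10 h 0 min / OT 0 h 55 min; Sat reg 9 h 5 min / OT 0 h 0 min.
Totals: regular 36 h 38 min, overtime 0 h 55 min.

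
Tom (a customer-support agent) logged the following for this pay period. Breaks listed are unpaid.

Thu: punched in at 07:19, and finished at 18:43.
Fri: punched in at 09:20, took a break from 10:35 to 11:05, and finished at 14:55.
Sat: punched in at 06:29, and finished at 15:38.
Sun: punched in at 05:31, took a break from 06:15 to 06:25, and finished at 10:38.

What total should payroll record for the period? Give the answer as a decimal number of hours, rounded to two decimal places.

Thu: 07:19–18:43 = 11 h 24 min
Fri: 09:20–14:55 = 5 h 35 min; less 30 min break → 5 h 5 min
Sat: 06:29–15:38 = 9 h 9 min
Sun: 05:31–10:38 = 5 h 7 min; less 10 min break → 4 h 57 min
Total: 11 h 24 min + 5 h 5 min + 9 h 9 min + 4 h 57 min = 30 h 35 min.

30.58 hours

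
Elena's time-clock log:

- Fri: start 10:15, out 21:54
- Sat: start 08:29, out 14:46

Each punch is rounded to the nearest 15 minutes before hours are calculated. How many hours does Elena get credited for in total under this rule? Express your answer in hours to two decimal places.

Fri: in 10:15→10:15, out 21:54→22:00; 11 h 45 min
Sat: in 08:29→08:30, out 14:46→14:45; 6 h 15 min
Total credited: 18 h 0 min.

18.00 hours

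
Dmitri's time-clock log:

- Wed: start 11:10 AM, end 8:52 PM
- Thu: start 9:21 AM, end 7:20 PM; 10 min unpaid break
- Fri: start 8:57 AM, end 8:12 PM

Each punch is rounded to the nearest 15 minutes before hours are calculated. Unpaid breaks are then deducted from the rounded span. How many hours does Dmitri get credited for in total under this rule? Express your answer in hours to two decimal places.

Wed: in 11:10 AM→11:15 AM, out 8:52 PM→8:45 PM; 9 h 30 min
Thu: in 9:21 AM→9:15 AM, out 7:20 PM→7:15 PM; 10 h 0 min − 10 min = 9 h 50 min
Fri: in 8:57 AM→9:00 AM, out 8:12 PM→8:15 PM; 11 h 15 min
Total credited: 30 h 35 min.

30.58 hours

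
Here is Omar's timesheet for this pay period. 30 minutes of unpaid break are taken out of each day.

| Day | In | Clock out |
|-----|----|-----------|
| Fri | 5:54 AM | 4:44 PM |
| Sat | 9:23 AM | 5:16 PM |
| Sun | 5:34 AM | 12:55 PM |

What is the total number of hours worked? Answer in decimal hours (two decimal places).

Fri: 5:54 AM–4:44 PM = 10 h 50 min; less 30 min break → 10 h 20 min
Sat: 9:23 AM–5:16 PM = 7 h 53 min; less 30 min break → 7 h 23 min
Sun: 5:34 AM–12:55 PM = 7 h 21 min; less 30 min break → 6 h 51 min
Total: 10 h 20 min + 7 h 23 min + 6 h 51 min = 24 h 34 min.

24.57 hours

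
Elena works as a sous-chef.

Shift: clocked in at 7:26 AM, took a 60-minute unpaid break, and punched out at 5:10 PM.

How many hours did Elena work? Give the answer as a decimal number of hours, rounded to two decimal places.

8.73 hours

Shift: 7:26 AM–5:10 PM = 9 h 44 min; less 60 min break → 8 h 44 min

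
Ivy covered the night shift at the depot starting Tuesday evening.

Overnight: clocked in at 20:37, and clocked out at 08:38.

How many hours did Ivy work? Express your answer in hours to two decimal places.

12.02 hours

Overnight: 20:37 → midnight = 3 h 23 min; midnight → 08:38 = 8 h 38 min; span 12 h 1 min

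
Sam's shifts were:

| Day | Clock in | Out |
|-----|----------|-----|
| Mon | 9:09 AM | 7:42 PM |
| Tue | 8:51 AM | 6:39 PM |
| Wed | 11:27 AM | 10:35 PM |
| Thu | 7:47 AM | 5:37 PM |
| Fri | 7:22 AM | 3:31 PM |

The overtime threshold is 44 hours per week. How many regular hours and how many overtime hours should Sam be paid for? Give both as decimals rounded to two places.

Mon: 9:09 AM–7:42 PM = 10 h 33 min
Tue: 8:51 AM–6:39 PM = 9 h 48 min
Wed: 11:27 AM–10:35 PM = 11 h 8 min
Thu: 7:47 AM–5:37 PM = 9 h 50 min
Fri: 7:22 AM–3:31 PM = 8 h 9 min
Total worked: 49 h 28 min = 49.47 h.
Threshold 44 h → overtime 5 h 28 min, regular 44 h 0 min.

Regular 44.00 hours, overtime 5.47 hours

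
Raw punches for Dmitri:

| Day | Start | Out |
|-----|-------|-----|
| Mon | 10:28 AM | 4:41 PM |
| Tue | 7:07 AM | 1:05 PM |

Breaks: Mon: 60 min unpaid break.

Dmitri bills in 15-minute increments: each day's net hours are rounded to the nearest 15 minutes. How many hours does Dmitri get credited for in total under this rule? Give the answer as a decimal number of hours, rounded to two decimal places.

Mon: 10:28 AM–4:41 PM = 6 h 13 min − 60 min = 5 h 13 min → rounds to 5 h 15 min
Tue: 7:07 AM–1:05 PM = 5 h 58 min → rounds to 6 h 0 min
Total credited: 11 h 15 min.

11.25 hours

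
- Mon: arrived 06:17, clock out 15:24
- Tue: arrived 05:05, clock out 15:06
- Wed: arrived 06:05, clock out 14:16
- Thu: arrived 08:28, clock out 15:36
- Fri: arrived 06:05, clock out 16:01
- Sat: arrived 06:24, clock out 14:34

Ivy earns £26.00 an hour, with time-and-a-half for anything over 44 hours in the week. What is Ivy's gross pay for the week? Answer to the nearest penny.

£1477.45

Mon: 06:17–15:24 = 9 h 7 min
Tue: 05:05–15:06 = 10 h 1 min
Wed: 06:05–14:16 = 8 h 11 min
Thu: 08:28–15:36 = 7 h 8 min
Fri: 06:05–16:01 = 9 h 56 min
Sat: 06:24–14:34 = 8 h 10 min
Total worked: 52 h 33 min = 3153 min.
Regular 44 h 0 min = 2640 min at £26.00/h; overtime 8 h 33 min = 513 min at £39.00/h.
Pay = (2640 × £26.00 + 513 × £39.00) ÷ 60 = £1477.45.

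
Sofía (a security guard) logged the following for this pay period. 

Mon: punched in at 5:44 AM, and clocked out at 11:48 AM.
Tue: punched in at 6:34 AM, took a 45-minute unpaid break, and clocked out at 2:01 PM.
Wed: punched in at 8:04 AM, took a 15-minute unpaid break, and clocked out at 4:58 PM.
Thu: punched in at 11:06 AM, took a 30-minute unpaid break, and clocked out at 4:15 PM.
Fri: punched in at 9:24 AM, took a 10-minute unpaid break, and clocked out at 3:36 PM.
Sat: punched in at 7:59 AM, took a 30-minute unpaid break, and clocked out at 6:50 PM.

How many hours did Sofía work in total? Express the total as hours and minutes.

42 h 27 min

Mon: 5:44 AM–11:48 AM = 6 h 4 min
Tue: 6:34 AM–2:01 PM = 7 h 27 min; less 45 min break → 6 h 42 min
Wed: 8:04 AM–4:58 PM = 8 h 54 min; less 15 min break → 8 h 39 min
Thu: 11:06 AM–4:15 PM = 5 h 9 min; less 30 min break → 4 h 39 min
Fri: 9:24 AM–3:36 PM = 6 h 12 min; less 10 min break → 6 h 2 min
Sat: 7:59 AM–6:50 PM = 10 h 51 min; less 30 min break → 10 h 21 min
Total: 6 h 4 min + 6 h 42 min + 8 h 39 min + 4 h 39 min + 6 h 2 min + 10 h 21 min = 42 h 27 min.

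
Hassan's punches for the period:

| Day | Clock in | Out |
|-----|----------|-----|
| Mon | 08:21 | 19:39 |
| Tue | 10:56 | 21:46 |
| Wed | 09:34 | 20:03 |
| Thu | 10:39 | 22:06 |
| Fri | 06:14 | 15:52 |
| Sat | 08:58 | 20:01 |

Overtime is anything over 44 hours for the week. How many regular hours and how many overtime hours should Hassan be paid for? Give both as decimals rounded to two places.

Mon: 08:21–19:39 = 11 h 18 min
Tue: 10:56–21:46 = 10 h 50 min
Wed: 09:34–20:03 = 10 h 29 min
Thu: 10:39–22:06 = 11 h 27 min
Fri: 06:14–15:52 = 9 h 38 min
Sat: 08:58–20:01 = 11 h 3 min
Total worked: 64 h 45 min = 64.75 h.
Threshold 44 h → overtime 20 h 45 min, regular 44 h 0 min.

Regular 44.00 hours, overtime 20.75 hours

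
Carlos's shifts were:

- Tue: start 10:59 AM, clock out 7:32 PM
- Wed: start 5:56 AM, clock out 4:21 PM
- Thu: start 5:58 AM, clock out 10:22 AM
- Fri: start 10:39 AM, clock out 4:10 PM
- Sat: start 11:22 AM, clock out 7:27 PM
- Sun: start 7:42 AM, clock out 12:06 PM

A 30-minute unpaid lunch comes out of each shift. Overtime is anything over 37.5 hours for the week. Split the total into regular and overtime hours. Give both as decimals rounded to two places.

Regular 37.50 hours, overtime 0.87 hours

Tue: 10:59 AM–7:32 PM = 8 h 33 min; less 30 min break → 8 h 3 min
Wed: 5:56 AM–4:21 PM = 10 h 25 min; less 30 min break → 9 h 55 min
Thu: 5:58 AM–10:22 AM = 4 h 24 min; less 30 min break → 3 h 54 min
Fri: 10:39 AM–4:10 PM = 5 h 31 min; less 30 min break → 5 h 1 min
Sat: 11:22 AM–7:27 PM = 8 h 5 min; less 30 min break → 7 h 35 min
Sun: 7:42 AM–12:06 PM = 4 h 24 min; less 30 min break → 3 h 54 min
Total worked: 38 h 22 min = 38.37 h.
Threshold 37.5 h → overtime 0 h 52 min, regular 37 h 30 min.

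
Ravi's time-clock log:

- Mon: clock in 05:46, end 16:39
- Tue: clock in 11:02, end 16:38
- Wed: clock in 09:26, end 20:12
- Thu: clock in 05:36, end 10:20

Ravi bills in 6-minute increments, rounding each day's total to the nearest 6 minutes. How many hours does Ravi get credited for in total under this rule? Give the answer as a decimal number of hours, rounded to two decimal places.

32.00 hours

Mon: 05:46–16:39 = 10 h 53 min → rounds to 10 h 54 min
Tue: 11:02–16:38 = 5 h 36 min → rounds to 5 h 36 min
Wed: 09:26–20:12 = 10 h 46 min → rounds to 10 h 48 min
Thu: 05:36–10:20 = 4 h 44 min → rounds to 4 h 42 min
Total credited: 32 h 0 min.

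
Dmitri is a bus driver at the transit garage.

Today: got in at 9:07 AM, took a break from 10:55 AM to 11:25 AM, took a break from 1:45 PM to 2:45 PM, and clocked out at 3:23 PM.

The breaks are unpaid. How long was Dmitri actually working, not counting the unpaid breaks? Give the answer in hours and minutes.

4 h 46 min

Today: 9:07 AM–3:23 PM = 6 h 16 min; less 90 min break → 4 h 46 min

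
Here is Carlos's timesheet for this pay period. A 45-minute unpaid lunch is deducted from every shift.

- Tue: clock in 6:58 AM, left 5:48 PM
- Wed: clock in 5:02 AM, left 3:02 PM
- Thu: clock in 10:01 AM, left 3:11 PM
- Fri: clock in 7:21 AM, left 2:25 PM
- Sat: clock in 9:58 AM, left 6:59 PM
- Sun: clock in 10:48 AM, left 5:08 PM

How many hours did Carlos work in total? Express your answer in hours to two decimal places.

43.92 hours

Tue: 6:58 AM–5:48 PM = 10 h 50 min; less 45 min break → 10 h 5 min
Wed: 5:02 AM–3:02 PM = 10 h 0 min; less 45 min break → 9 h 15 min
Thu: 10:01 AM–3:11 PM = 5 h 10 min; less 45 min break → 4 h 25 min
Fri: 7:21 AM–2:25 PM = 7 h 4 min; less 45 min break → 6 h 19 min
Sat: 9:58 AM–6:59 PM = 9 h 1 min; less 45 min break → 8 h 16 min
Sun: 10:48 AM–5:08 PM = 6 h 20 min; less 45 min break → 5 h 35 min
Total: 10 h 5 min + 9 h 15 min + 4 h 25 min + 6 h 19 min + 8 h 16 min + 5 h 35 min = 43 h 55 min.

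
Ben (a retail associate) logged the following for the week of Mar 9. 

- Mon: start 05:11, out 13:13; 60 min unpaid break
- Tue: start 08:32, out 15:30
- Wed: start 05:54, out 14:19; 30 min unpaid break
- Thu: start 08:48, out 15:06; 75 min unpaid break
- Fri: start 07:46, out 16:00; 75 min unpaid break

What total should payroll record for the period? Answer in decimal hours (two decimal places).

Mon: 05:11–13:13 = 8 h 2 min; less 60 min break → 7 h 2 min
Tue: 08:32–15:30 = 6 h 58 min
Wed: 05:54–14:19 = 8 h 25 min; less 30 min break → 7 h 55 min
Thu: 08:48–15:06 = 6 h 18 min; less 75 min break → 5 h 3 min
Fri: 07:46–16:00 = 8 h 14 min; less 75 min break → 6 h 59 min
Total: 7 h 2 min + 6 h 58 min + 7 h 55 min + 5 h 3 min + 6 h 59 min = 33 h 57 min.

33.95 hours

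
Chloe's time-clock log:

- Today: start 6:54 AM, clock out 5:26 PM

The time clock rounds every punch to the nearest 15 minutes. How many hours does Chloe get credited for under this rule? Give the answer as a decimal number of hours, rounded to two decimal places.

10.50 hours

Today: in 6:54 AM→7:00 AM, out 5:26 PM→5:30 PM; 10 h 30 min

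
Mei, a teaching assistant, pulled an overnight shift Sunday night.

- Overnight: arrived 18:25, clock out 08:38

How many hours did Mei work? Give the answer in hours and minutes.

14 h 13 min

Overnight: 18:25 → midnight = 5 h 35 min; midnight → 08:38 = 8 h 38 min; span 14 h 13 min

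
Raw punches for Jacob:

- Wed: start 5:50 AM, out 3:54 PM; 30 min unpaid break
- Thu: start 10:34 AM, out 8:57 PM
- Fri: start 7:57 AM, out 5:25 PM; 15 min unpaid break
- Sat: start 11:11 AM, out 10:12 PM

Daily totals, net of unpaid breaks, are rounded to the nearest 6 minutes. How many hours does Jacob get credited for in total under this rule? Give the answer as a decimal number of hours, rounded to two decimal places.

40.20 hours

Wed: 5:50 AM–3:54 PM = 10 h 4 min − 30 min = 9 h 34 min → rounds to 9 h 36 min
Thu: 10:34 AM–8:57 PM = 10 h 23 min → rounds to 10 h 24 min
Fri: 7:57 AM–5:25 PM = 9 h 28 min − 15 min = 9 h 13 min → rounds to 9 h 12 min
Sat: 11:11 AM–10:12 PM = 11 h 1 min → rounds to 11 h 0 min
Total credited: 40 h 12 min.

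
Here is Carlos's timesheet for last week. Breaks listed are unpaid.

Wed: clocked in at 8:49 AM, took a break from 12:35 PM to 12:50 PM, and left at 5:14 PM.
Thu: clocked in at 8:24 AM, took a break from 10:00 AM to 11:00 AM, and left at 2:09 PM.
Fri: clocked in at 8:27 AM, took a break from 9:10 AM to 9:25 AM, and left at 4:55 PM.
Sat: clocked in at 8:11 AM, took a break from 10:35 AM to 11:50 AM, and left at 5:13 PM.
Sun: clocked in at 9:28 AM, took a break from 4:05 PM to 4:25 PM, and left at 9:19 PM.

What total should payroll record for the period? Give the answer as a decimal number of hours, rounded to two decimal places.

40.43 hours

Wed: 8:49 AM–5:14 PM = 8 h 25 min; less 15 min break → 8 h 10 min
Thu: 8:24 AM–2:09 PM = 5 h 45 min; less 60 min break → 4 h 45 min
Fri: 8:27 AM–4:55 PM = 8 h 28 min; less 15 min break → 8 h 13 min
Sat: 8:11 AM–5:13 PM = 9 h 2 min; less 75 min break → 7 h 47 min
Sun: 9:28 AM–9:19 PM = 11 h 51 min; less 20 min break → 11 h 31 min
Total: 8 h 10 min + 4 h 45 min + 8 h 13 min + 7 h 47 min + 11 h 31 min = 40 h 26 min.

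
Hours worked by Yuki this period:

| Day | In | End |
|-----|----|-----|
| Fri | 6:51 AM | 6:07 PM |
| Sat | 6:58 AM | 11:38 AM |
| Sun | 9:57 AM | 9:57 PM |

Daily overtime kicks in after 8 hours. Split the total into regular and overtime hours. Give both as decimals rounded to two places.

Fri: 6:51 AM–6:07 PM = 11 h 16 min
Sat: 6:58 AM–11:38 AM = 4 h 40 min
Sun: 9:57 AM–9:57 PM = 12 h 0 min
Fri reg 8 h 0 min / OT 3 h 16 min; Sat reg 4 h 40 min / OT 0 h 0 min; Sun reg 8 h 0 min / OT 4 h 0 min.
Totals: regular 20 h 40 min, overtime 7 h 16 min.

Regular 20.67 hours, overtime 7.27 hours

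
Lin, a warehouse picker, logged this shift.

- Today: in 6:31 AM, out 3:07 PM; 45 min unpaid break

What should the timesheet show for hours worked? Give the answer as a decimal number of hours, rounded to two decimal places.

Today: 6:31 AM–3:07 PM = 8 h 36 min; less 45 min break → 7 h 51 min

7.85 hours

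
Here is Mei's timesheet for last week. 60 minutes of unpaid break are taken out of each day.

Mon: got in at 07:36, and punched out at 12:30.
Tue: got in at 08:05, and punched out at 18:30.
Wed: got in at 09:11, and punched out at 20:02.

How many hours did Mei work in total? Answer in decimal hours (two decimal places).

23.17 hours

Mon: 07:36–12:30 = 4 h 54 min; less 60 min break → 3 h 54 min
Tue: 08:05–18:30 = 10 h 25 min; less 60 min break → 9 h 25 min
Wed: 09:11–20:02 = 10 h 51 min; less 60 min break → 9 h 51 min
Total: 3 h 54 min + 9 h 25 min + 9 h 51 min = 23 h 10 min.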